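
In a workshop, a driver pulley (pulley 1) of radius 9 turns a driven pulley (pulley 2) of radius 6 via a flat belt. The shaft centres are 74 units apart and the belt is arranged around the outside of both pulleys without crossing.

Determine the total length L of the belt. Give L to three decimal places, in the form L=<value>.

L=195.246

open belt: β = asin((r2−r1)/C) = asin(-3/74) = -2.3234°
wrap1 = π − 2β = 184.6469°
wrap2 = π + 2β = 175.3531°
tangent length = C·cosβ = 73.9392
L = r1·wrap1 + r2·wrap2 + 2·C·cosβ = 9·3.2227 + 6·3.0605 + 2·73.9392 = 195.2455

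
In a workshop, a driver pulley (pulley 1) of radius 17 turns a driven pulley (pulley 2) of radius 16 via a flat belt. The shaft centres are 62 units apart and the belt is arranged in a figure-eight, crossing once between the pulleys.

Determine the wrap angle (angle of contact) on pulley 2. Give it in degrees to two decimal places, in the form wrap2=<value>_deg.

crossed belt: β = asin((r1+r2)/C) = asin(33/62) = 32.1582°
wrap1 = wrap2 = π + 2β = 244.3163°

wrap2=244.32_deg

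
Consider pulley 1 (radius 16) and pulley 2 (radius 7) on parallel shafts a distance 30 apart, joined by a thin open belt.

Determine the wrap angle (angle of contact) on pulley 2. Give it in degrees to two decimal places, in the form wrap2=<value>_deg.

wrap2=145.08_deg

open belt: β = asin((r2−r1)/C) = asin(-9/30) = -17.4576°
wrap1 = π − 2β = 214.9152°
wrap2 = π + 2β = 145.0848°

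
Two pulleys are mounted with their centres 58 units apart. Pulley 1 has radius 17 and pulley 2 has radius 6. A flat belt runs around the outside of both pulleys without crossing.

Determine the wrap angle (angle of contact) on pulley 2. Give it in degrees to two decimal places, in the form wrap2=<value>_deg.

wrap2=158.13_deg

open belt: β = asin((r2−r1)/C) = asin(-11/58) = -10.9327°
wrap1 = π − 2β = 201.8653°
wrap2 = π + 2β = 158.1347°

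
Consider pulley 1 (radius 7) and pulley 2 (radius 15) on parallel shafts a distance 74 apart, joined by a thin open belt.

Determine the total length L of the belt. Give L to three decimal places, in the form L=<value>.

L=217.981

open belt: β = asin((r2−r1)/C) = asin(8/74) = 6.2063°
wrap1 = π − 2β = 167.5875°
wrap2 = π + 2β = 192.4125°
tangent length = C·cosβ = 73.5663
L = r1·wrap1 + r2·wrap2 + 2·C·cosβ = 7·2.9250 + 15·3.3582 + 2·73.5663 = 217.9807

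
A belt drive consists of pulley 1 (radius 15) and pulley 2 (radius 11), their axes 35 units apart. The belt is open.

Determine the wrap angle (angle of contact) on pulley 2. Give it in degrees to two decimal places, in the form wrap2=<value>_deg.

wrap2=166.88_deg

open belt: β = asin((r2−r1)/C) = asin(-4/35) = -6.5624°
wrap1 = π − 2β = 193.1249°
wrap2 = π + 2β = 166.8751°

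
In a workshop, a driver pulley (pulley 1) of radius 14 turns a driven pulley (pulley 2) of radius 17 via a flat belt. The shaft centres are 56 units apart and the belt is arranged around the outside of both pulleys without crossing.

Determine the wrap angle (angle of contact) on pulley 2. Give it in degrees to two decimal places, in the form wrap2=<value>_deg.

wrap2=186.14_deg

open belt: β = asin((r2−r1)/C) = asin(3/56) = 3.0709°
wrap1 = π − 2β = 173.8582°
wrap2 = π + 2β = 186.1418°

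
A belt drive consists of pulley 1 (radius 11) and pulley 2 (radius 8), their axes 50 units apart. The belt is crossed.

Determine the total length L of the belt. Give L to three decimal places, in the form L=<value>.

L=167.001

crossed belt: β = asin((r1+r2)/C) = asin(19/50) = 22.3337°
wrap1 = wrap2 = π + 2β = 224.6674°
tangent length = C·cosβ = 46.2493
L = (r1+r2)·wrap + 2·C·cosβ = 19·3.9212 + 2·46.2493 = 167.0012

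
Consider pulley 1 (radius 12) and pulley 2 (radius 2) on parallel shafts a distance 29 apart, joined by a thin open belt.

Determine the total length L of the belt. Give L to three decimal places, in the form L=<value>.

L=105.466

open belt: β = asin((r2−r1)/C) = asin(-10/29) = -20.1713°
wrap1 = π − 2β = 220.3425°
wrap2 = π + 2β = 139.6575°
tangent length = C·cosβ = 27.2213
L = r1·wrap1 + r2·wrap2 + 2·C·cosβ = 12·3.8457 + 2·2.4375 + 2·27.2213 = 105.4660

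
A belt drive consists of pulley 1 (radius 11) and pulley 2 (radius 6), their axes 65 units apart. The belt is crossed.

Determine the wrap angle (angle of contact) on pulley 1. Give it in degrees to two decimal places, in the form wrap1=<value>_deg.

crossed belt: β = asin((r1+r2)/C) = asin(17/65) = 15.1614°
wrap1 = wrap2 = π + 2β = 210.3227°

wrap1=210.32_deg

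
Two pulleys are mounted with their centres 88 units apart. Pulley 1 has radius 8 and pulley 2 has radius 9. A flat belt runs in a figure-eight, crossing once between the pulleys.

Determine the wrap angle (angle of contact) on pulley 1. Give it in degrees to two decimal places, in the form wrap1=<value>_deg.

crossed belt: β = asin((r1+r2)/C) = asin(17/88) = 11.1385°
wrap1 = wrap2 = π + 2β = 202.2771°

wrap1=202.28_deg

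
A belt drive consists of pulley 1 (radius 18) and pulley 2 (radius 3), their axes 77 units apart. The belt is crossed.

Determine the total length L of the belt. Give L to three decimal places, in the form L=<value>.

L=225.737

crossed belt: β = asin((r1+r2)/C) = asin(21/77) = 15.8266°
wrap1 = wrap2 = π + 2β = 211.6532°
tangent length = C·cosβ = 74.0810
L = (r1+r2)·wrap + 2·C·cosβ = 21·3.6940 + 2·74.0810 = 225.7370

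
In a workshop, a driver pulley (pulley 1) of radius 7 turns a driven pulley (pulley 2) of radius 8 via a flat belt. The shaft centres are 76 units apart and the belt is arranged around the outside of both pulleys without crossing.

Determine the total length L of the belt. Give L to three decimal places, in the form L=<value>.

L=199.137

open belt: β = asin((r2−r1)/C) = asin(1/76) = 0.7539°
wrap1 = π − 2β = 178.4922°
wrap2 = π + 2β = 181.5078°
tangent length = C·cosβ = 75.9934
L = r1·wrap1 + r2·wrap2 + 2·C·cosβ = 7·3.1153 + 8·3.1679 + 2·75.9934 = 199.1370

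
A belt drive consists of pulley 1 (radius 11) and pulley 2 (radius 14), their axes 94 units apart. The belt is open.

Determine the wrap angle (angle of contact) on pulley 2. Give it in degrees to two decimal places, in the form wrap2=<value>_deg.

open belt: β = asin((r2−r1)/C) = asin(3/94) = 1.8289°
wrap1 = π − 2β = 176.3422°
wrap2 = π + 2β = 183.6578°

wrap2=183.66_deg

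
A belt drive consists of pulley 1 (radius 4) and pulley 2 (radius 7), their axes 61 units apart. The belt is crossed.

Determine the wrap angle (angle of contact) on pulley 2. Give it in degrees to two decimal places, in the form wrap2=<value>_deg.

wrap2=200.78_deg

crossed belt: β = asin((r1+r2)/C) = asin(11/61) = 10.3889°
wrap1 = wrap2 = π + 2β = 200.7777°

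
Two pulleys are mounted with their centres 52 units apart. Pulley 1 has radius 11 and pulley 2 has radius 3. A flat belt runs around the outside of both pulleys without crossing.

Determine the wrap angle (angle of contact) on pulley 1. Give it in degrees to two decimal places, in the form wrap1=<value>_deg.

open belt: β = asin((r2−r1)/C) = asin(-8/52) = -8.8499°
wrap1 = π − 2β = 197.6998°
wrap2 = π + 2β = 162.3002°

wrap1=197.70_deg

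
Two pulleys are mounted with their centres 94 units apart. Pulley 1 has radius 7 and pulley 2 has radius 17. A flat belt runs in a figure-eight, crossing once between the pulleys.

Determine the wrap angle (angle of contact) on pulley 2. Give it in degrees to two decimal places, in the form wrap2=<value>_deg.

wrap2=209.58_deg

crossed belt: β = asin((r1+r2)/C) = asin(24/94) = 14.7925°
wrap1 = wrap2 = π + 2β = 209.5850°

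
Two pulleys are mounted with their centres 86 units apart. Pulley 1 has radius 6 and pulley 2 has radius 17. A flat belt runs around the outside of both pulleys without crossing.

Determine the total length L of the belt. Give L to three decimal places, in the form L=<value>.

open belt: β = asin((r2−r1)/C) = asin(11/86) = 7.3487°
wrap1 = π − 2β = 165.3027°
wrap2 = π + 2β = 194.6973°
tangent length = C·cosβ = 85.2936
L = r1·wrap1 + r2·wrap2 + 2·C·cosβ = 6·2.8851 + 17·3.3981 + 2·85.2936 = 245.6655

L=245.666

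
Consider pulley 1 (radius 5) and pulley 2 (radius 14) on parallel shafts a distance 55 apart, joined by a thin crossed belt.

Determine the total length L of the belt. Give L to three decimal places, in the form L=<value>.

L=176.322

crossed belt: β = asin((r1+r2)/C) = asin(19/55) = 20.2095°
wrap1 = wrap2 = π + 2β = 220.4191°
tangent length = C·cosβ = 51.6140
L = (r1+r2)·wrap + 2·C·cosβ = 19·3.8470 + 2·51.6140 = 176.3216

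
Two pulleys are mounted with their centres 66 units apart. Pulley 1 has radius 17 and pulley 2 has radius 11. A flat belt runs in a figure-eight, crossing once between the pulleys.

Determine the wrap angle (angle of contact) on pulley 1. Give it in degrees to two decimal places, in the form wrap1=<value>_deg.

crossed belt: β = asin((r1+r2)/C) = asin(28/66) = 25.1027°
wrap1 = wrap2 = π + 2β = 230.2054°

wrap1=230.21_deg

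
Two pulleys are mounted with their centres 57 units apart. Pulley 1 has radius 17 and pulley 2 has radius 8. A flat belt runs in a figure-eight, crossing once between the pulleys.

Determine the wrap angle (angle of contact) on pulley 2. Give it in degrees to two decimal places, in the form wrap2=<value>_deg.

wrap2=232.03_deg

crossed belt: β = asin((r1+r2)/C) = asin(25/57) = 26.0144°
wrap1 = wrap2 = π + 2β = 232.0287°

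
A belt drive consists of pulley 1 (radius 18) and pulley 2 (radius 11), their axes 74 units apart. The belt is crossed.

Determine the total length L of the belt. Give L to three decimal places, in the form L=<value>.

L=250.624

crossed belt: β = asin((r1+r2)/C) = asin(29/74) = 23.0723°
wrap1 = wrap2 = π + 2β = 226.1445°
tangent length = C·cosβ = 68.0808
L = (r1+r2)·wrap + 2·C·cosβ = 29·3.9470 + 2·68.0808 = 250.6237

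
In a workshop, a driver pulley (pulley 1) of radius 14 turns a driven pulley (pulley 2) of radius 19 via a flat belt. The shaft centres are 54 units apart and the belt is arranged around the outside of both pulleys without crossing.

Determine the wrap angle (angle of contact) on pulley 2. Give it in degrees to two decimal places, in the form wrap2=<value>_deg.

wrap2=190.63_deg

open belt: β = asin((r2−r1)/C) = asin(5/54) = 5.3128°
wrap1 = π − 2β = 169.3745°
wrap2 = π + 2β = 190.6255°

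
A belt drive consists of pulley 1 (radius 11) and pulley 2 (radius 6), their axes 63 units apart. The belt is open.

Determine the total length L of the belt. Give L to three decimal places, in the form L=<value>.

open belt: β = asin((r2−r1)/C) = asin(-5/63) = -4.5521°
wrap1 = π − 2β = 189.1041°
wrap2 = π + 2β = 170.8959°
tangent length = C·cosβ = 62.8013
L = r1·wrap1 + r2·wrap2 + 2·C·cosβ = 11·3.3005 + 6·2.9827 + 2·62.8013 = 179.8041

L=179.804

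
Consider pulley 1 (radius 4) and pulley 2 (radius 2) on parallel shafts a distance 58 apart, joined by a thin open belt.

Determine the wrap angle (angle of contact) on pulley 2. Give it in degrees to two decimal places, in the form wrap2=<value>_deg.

open belt: β = asin((r2−r1)/C) = asin(-2/58) = -1.9761°
wrap1 = π − 2β = 183.9522°
wrap2 = π + 2β = 176.0478°

wrap2=176.05_deg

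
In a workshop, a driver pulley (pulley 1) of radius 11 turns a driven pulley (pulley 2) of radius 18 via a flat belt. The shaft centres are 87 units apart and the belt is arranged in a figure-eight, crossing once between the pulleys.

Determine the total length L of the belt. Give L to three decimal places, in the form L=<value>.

crossed belt: β = asin((r1+r2)/C) = asin(29/87) = 19.4712°
wrap1 = wrap2 = π + 2β = 218.9424°
tangent length = C·cosβ = 82.0244
L = (r1+r2)·wrap + 2·C·cosβ = 29·3.8213 + 2·82.0244 = 274.8655

L=274.866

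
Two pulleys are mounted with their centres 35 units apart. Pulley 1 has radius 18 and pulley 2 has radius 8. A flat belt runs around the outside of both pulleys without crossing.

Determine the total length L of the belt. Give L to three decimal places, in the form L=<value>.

open belt: β = asin((r2−r1)/C) = asin(-10/35) = -16.6015°
wrap1 = π − 2β = 213.2031°
wrap2 = π + 2β = 146.7969°
tangent length = C·cosβ = 33.5410
L = r1·wrap1 + r2·wrap2 + 2·C·cosβ = 18·3.7211 + 8·2.5621 + 2·33.5410 = 154.5585

L=154.558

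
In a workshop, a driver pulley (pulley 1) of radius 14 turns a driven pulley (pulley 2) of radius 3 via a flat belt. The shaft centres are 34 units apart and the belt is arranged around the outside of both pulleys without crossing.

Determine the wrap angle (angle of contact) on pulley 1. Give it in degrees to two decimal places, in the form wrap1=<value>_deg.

open belt: β = asin((r2−r1)/C) = asin(-11/34) = -18.8765°
wrap1 = π − 2β = 217.7530°
wrap2 = π + 2β = 142.2470°

wrap1=217.75_deg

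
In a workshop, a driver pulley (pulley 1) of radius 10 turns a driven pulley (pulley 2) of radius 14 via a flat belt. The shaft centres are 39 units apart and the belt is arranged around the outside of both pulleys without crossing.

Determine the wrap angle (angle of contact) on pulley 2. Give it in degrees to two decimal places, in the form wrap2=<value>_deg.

open belt: β = asin((r2−r1)/C) = asin(4/39) = 5.8868°
wrap1 = π − 2β = 168.2263°
wrap2 = π + 2β = 191.7737°

wrap2=191.77_deg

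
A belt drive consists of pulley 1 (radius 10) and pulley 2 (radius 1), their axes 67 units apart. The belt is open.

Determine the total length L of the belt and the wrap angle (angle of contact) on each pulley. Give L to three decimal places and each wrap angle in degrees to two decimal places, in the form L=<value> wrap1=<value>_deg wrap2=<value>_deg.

open belt: β = asin((r2−r1)/C) = asin(-9/67) = -7.7198°
wrap1 = π − 2β = 195.4396°
wrap2 = π + 2β = 164.5604°
tangent length = C·cosβ = 66.3928
L = r1·wrap1 + r2·wrap2 + 2·C·cosβ = 10·3.4111 + 1·2.8721 + 2·66.3928 = 169.7683

L=169.768 wrap1=195.44_deg wrap2=164.56_deg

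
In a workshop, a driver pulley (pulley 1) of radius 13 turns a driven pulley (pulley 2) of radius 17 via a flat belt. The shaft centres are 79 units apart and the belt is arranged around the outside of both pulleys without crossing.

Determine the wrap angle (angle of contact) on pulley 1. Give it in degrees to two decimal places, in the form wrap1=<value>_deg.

wrap1=174.20_deg

open belt: β = asin((r2−r1)/C) = asin(4/79) = 2.9023°
wrap1 = π − 2β = 174.1954°
wrap2 = π + 2β = 185.8046°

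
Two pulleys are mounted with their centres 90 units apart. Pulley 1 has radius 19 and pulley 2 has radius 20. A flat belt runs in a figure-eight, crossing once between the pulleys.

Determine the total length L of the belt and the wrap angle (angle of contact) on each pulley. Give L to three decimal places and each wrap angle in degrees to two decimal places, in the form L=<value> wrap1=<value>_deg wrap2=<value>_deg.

L=319.703 wrap1=231.36_deg wrap2=231.36_deg

crossed belt: β = asin((r1+r2)/C) = asin(39/90) = 25.6793°
wrap1 = wrap2 = π + 2β = 231.3586°
tangent length = C·cosβ = 81.1110
L = (r1+r2)·wrap + 2·C·cosβ = 39·4.0380 + 2·81.1110 = 319.7029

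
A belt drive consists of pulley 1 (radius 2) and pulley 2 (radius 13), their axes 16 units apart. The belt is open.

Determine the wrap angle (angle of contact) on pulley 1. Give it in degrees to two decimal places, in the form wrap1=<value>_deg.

open belt: β = asin((r2−r1)/C) = asin(11/16) = 43.4325°
wrap1 = π − 2β = 93.1349°
wrap2 = π + 2β = 266.8651°

wrap1=93.13_deg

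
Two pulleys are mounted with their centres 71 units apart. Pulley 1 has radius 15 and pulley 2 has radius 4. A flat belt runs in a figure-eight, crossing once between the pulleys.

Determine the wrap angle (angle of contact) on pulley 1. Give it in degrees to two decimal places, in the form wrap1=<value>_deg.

crossed belt: β = asin((r1+r2)/C) = asin(19/71) = 15.5218°
wrap1 = wrap2 = π + 2β = 211.0437°

wrap1=211.04_deg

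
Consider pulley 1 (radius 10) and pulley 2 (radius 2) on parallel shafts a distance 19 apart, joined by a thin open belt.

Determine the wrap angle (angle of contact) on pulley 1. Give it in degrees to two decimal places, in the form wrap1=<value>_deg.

wrap1=229.80_deg

open belt: β = asin((r2−r1)/C) = asin(-8/19) = -24.9011°
wrap1 = π − 2β = 229.8021°
wrap2 = π + 2β = 130.1979°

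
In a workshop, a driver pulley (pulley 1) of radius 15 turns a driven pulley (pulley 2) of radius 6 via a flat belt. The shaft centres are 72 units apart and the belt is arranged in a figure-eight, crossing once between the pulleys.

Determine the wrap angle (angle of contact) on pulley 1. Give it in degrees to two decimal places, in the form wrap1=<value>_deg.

crossed belt: β = asin((r1+r2)/C) = asin(21/72) = 16.9578°
wrap1 = wrap2 = π + 2β = 213.9155°

wrap1=213.92_deg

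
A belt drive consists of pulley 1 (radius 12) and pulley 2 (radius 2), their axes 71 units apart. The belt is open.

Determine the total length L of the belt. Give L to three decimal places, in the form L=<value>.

L=187.393

open belt: β = asin((r2−r1)/C) = asin(-10/71) = -8.0967°
wrap1 = π − 2β = 196.1935°
wrap2 = π + 2β = 163.8065°
tangent length = C·cosβ = 70.2922
L = r1·wrap1 + r2·wrap2 + 2·C·cosβ = 12·3.4242 + 2·2.8590 + 2·70.2922 = 187.3931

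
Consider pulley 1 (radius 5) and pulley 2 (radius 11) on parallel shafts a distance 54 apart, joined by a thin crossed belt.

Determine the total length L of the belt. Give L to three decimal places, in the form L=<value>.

L=163.042

crossed belt: β = asin((r1+r2)/C) = asin(16/54) = 17.2353°
wrap1 = wrap2 = π + 2β = 214.4706°
tangent length = C·cosβ = 51.5752
L = (r1+r2)·wrap + 2·C·cosβ = 16·3.7432 + 2·51.5752 = 163.0419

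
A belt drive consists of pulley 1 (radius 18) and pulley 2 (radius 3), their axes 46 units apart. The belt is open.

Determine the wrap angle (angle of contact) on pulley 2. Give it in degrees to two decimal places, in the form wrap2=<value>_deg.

wrap2=141.94_deg

open belt: β = asin((r2−r1)/C) = asin(-15/46) = -19.0314°
wrap1 = π − 2β = 218.0629°
wrap2 = π + 2β = 141.9371°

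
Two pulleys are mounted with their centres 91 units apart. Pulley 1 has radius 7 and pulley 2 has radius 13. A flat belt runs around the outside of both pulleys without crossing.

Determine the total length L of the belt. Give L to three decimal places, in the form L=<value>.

L=245.228

open belt: β = asin((r2−r1)/C) = asin(6/91) = 3.7805°
wrap1 = π − 2β = 172.4390°
wrap2 = π + 2β = 187.5610°
tangent length = C·cosβ = 90.8020
L = r1·wrap1 + r2·wrap2 + 2·C·cosβ = 7·3.0096 + 13·3.2736 + 2·90.8020 = 245.2276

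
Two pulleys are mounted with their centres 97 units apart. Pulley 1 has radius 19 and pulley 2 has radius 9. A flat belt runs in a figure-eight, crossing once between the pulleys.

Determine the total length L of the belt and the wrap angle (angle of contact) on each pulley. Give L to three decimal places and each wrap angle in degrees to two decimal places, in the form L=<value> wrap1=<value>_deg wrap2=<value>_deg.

crossed belt: β = asin((r1+r2)/C) = asin(28/97) = 16.7777°
wrap1 = wrap2 = π + 2β = 213.5555°
tangent length = C·cosβ = 92.8709
L = (r1+r2)·wrap + 2·C·cosβ = 28·3.7272 + 2·92.8709 = 290.1046

L=290.105 wrap1=213.56_deg wrap2=213.56_deg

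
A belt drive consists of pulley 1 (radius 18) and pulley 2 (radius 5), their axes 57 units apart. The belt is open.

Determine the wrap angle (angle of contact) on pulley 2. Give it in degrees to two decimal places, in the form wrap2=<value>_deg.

wrap2=153.63_deg

open belt: β = asin((r2−r1)/C) = asin(-13/57) = -13.1835°
wrap1 = π − 2β = 206.3670°
wrap2 = π + 2β = 153.6330°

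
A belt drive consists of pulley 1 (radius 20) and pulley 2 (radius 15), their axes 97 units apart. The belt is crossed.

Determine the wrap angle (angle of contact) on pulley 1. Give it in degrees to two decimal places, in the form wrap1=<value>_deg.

crossed belt: β = asin((r1+r2)/C) = asin(35/97) = 21.1509°
wrap1 = wrap2 = π + 2β = 222.3017°

wrap1=222.30_deg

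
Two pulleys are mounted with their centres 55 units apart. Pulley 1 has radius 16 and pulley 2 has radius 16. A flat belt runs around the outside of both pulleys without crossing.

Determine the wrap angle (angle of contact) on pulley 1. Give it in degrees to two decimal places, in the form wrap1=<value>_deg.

open belt: β = asin((r2−r1)/C) = asin(0/55) = 0.0000°
wrap1 = π − 2β = 180.0000°
wrap2 = π + 2β = 180.0000°

wrap1=180.00_deg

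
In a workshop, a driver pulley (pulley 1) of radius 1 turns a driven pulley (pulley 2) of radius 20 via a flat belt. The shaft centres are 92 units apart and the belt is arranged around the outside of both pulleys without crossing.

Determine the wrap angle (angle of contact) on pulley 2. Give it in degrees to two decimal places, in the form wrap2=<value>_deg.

open belt: β = asin((r2−r1)/C) = asin(19/92) = 11.9186°
wrap1 = π − 2β = 156.1628°
wrap2 = π + 2β = 203.8372°

wrap2=203.84_deg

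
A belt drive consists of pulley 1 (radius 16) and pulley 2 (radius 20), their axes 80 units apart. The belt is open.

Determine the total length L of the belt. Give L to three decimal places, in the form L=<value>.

L=273.297

open belt: β = asin((r2−r1)/C) = asin(4/80) = 2.8660°
wrap1 = π − 2β = 174.2680°
wrap2 = π + 2β = 185.7320°
tangent length = C·cosβ = 79.8999
L = r1·wrap1 + r2·wrap2 + 2·C·cosβ = 16·3.0416 + 20·3.2416 + 2·79.8999 = 273.2974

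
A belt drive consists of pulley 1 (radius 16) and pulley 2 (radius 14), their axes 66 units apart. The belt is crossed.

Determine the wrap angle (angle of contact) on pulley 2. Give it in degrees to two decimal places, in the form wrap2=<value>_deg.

crossed belt: β = asin((r1+r2)/C) = asin(30/66) = 27.0357°
wrap1 = wrap2 = π + 2β = 234.0714°

wrap2=234.07_deg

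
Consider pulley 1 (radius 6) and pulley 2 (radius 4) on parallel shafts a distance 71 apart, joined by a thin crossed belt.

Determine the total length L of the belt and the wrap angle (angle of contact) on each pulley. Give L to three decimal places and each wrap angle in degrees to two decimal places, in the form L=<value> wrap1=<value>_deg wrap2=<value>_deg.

L=174.827 wrap1=196.19_deg wrap2=196.19_deg

crossed belt: β = asin((r1+r2)/C) = asin(10/71) = 8.0967°
wrap1 = wrap2 = π + 2β = 196.1935°
tangent length = C·cosβ = 70.2922
L = (r1+r2)·wrap + 2·C·cosβ = 10·3.4242 + 2·70.2922 = 174.8267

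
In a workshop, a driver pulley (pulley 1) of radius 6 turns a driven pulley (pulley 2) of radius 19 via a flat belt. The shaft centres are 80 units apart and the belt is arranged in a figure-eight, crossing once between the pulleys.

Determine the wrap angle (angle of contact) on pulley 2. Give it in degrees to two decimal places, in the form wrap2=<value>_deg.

wrap2=216.42_deg

crossed belt: β = asin((r1+r2)/C) = asin(25/80) = 18.2100°
wrap1 = wrap2 = π + 2β = 216.4199°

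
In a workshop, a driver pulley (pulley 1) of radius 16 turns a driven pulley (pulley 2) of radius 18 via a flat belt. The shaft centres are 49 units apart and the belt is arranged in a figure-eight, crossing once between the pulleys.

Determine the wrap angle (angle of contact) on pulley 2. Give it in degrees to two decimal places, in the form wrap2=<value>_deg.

wrap2=267.88_deg

crossed belt: β = asin((r1+r2)/C) = asin(34/49) = 43.9378°
wrap1 = wrap2 = π + 2β = 267.8757°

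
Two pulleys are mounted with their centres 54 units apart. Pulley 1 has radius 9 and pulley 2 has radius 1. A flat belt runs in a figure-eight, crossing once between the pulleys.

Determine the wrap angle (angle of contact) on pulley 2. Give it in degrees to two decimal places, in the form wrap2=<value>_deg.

crossed belt: β = asin((r1+r2)/C) = asin(10/54) = 10.6719°
wrap1 = wrap2 = π + 2β = 201.3439°

wrap2=201.34_deg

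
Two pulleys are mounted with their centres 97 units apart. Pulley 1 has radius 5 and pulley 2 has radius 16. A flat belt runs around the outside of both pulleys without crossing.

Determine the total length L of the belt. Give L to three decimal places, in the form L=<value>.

open belt: β = asin((r2−r1)/C) = asin(11/97) = 6.5115°
wrap1 = π − 2β = 166.9771°
wrap2 = π + 2β = 193.0229°
tangent length = C·cosβ = 96.3743
L = r1·wrap1 + r2·wrap2 + 2·C·cosβ = 5·2.9143 + 16·3.3689 + 2·96.3743 = 261.2222

L=261.222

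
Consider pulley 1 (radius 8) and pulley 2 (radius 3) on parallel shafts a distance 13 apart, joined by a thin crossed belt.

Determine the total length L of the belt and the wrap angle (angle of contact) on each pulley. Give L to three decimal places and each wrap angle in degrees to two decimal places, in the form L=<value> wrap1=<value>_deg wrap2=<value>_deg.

crossed belt: β = asin((r1+r2)/C) = asin(11/13) = 57.7958°
wrap1 = wrap2 = π + 2β = 295.5915°
tangent length = C·cosβ = 6.9282
L = (r1+r2)·wrap + 2·C·cosβ = 11·5.1590 + 2·6.9282 = 70.6059

L=70.606 wrap1=295.59_deg wrap2=295.59_deg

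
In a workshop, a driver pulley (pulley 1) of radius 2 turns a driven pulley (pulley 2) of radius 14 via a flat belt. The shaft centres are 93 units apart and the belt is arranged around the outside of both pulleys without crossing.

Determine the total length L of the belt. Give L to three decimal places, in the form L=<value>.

L=237.816

open belt: β = asin((r2−r1)/C) = asin(12/93) = 7.4137°
wrap1 = π − 2β = 165.1727°
wrap2 = π + 2β = 194.8273°
tangent length = C·cosβ = 92.2226
L = r1·wrap1 + r2·wrap2 + 2·C·cosβ = 2·2.8828 + 14·3.4004 + 2·92.2226 = 237.8160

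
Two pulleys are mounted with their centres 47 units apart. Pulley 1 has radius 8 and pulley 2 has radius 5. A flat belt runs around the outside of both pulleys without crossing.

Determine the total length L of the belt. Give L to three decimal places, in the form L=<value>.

L=135.032

open belt: β = asin((r2−r1)/C) = asin(-3/47) = -3.6597°
wrap1 = π − 2β = 187.3193°
wrap2 = π + 2β = 172.6807°
tangent length = C·cosβ = 46.9042
L = r1·wrap1 + r2·wrap2 + 2·C·cosβ = 8·3.2693 + 5·3.0138 + 2·46.9042 = 135.0323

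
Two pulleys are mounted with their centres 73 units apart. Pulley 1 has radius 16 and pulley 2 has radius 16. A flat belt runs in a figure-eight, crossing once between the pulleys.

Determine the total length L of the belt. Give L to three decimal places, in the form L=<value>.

L=260.797

crossed belt: β = asin((r1+r2)/C) = asin(32/73) = 25.9990°
wrap1 = wrap2 = π + 2β = 231.9981°
tangent length = C·cosβ = 65.6125
L = (r1+r2)·wrap + 2·C·cosβ = 32·4.0491 + 2·65.6125 = 260.7972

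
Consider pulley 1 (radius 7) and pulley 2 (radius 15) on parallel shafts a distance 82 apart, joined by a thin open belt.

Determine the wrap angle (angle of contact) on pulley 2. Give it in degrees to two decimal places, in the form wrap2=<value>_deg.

wrap2=191.20_deg

open belt: β = asin((r2−r1)/C) = asin(8/82) = 5.5987°
wrap1 = π − 2β = 168.8025°
wrap2 = π + 2β = 191.1975°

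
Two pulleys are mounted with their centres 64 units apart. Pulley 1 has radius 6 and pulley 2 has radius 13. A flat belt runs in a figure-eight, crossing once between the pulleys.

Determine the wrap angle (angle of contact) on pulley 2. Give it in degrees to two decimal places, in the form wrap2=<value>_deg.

wrap2=214.54_deg

crossed belt: β = asin((r1+r2)/C) = asin(19/64) = 17.2700°
wrap1 = wrap2 = π + 2β = 214.5400°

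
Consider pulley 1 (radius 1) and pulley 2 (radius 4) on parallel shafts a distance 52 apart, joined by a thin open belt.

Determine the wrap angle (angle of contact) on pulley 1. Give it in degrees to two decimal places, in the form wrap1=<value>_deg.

open belt: β = asin((r2−r1)/C) = asin(3/52) = 3.3074°
wrap1 = π − 2β = 173.3853°
wrap2 = π + 2β = 186.6147°

wrap1=173.39_deg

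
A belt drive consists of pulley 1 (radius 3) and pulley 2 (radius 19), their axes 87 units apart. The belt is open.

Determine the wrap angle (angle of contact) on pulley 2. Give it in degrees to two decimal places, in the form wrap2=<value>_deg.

open belt: β = asin((r2−r1)/C) = asin(16/87) = 10.5975°
wrap1 = π − 2β = 158.8050°
wrap2 = π + 2β = 201.1950°

wrap2=201.19_deg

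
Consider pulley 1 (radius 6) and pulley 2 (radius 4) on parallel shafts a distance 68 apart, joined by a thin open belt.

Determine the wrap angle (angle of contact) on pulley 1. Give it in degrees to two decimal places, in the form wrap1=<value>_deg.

wrap1=183.37_deg

open belt: β = asin((r2−r1)/C) = asin(-2/68) = -1.6854°
wrap1 = π − 2β = 183.3708°
wrap2 = π + 2β = 176.6292°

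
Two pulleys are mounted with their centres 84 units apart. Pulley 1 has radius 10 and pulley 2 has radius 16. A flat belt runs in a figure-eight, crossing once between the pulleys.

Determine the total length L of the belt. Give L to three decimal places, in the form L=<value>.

L=257.795

crossed belt: β = asin((r1+r2)/C) = asin(26/84) = 18.0305°
wrap1 = wrap2 = π + 2β = 216.0611°
tangent length = C·cosβ = 79.8749
L = (r1+r2)·wrap + 2·C·cosβ = 26·3.7710 + 2·79.8749 = 257.7952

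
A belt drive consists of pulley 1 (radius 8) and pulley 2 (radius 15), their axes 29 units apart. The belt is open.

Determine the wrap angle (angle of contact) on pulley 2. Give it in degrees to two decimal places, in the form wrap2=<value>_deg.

wrap2=207.94_deg

open belt: β = asin((r2−r1)/C) = asin(7/29) = 13.9680°
wrap1 = π − 2β = 152.0641°
wrap2 = π + 2β = 207.9359°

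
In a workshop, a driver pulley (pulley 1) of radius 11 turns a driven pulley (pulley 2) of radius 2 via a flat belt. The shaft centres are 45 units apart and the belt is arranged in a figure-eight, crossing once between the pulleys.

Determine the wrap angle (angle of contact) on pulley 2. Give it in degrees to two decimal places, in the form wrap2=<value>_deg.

wrap2=213.58_deg

crossed belt: β = asin((r1+r2)/C) = asin(13/45) = 16.7914°
wrap1 = wrap2 = π + 2β = 213.5829°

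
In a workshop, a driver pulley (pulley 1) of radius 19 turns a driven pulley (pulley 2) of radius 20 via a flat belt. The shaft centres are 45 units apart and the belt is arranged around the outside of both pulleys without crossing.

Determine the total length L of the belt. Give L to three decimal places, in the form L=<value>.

open belt: β = asin((r2−r1)/C) = asin(1/45) = 1.2733°
wrap1 = π − 2β = 177.4533°
wrap2 = π + 2β = 182.5467°
tangent length = C·cosβ = 44.9889
L = r1·wrap1 + r2·wrap2 + 2·C·cosβ = 19·3.0971 + 20·3.1860 + 2·44.9889 = 212.5443

L=212.544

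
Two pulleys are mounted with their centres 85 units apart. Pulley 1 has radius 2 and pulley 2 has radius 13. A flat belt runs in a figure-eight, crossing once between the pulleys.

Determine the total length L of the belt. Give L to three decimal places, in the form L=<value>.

L=219.778

crossed belt: β = asin((r1+r2)/C) = asin(15/85) = 10.1642°
wrap1 = wrap2 = π + 2β = 200.3285°
tangent length = C·cosβ = 83.6660
L = (r1+r2)·wrap + 2·C·cosβ = 15·3.4964 + 2·83.6660 = 219.7779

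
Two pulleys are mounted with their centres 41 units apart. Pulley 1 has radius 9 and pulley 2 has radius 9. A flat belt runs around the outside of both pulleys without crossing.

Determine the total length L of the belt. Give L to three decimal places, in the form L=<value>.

L=138.549

open belt: β = asin((r2−r1)/C) = asin(0/41) = 0.0000°
wrap1 = π − 2β = 180.0000°
wrap2 = π + 2β = 180.0000°
tangent length = C·cosβ = 41.0000
L = r1·wrap1 + r2·wrap2 + 2·C·cosβ = 9·3.1416 + 9·3.1416 + 2·41.0000 = 138.5487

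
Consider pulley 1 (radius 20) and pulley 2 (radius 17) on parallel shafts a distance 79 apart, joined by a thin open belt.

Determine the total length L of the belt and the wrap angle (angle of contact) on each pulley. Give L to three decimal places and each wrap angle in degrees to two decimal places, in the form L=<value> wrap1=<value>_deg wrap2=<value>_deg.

L=274.353 wrap1=184.35_deg wrap2=175.65_deg

open belt: β = asin((r2−r1)/C) = asin(-3/79) = -2.1763°
wrap1 = π − 2β = 184.3526°
wrap2 = π + 2β = 175.6474°
tangent length = C·cosβ = 78.9430
L = r1·wrap1 + r2·wrap2 + 2·C·cosβ = 20·3.2176 + 17·3.0656 + 2·78.9430 = 274.3529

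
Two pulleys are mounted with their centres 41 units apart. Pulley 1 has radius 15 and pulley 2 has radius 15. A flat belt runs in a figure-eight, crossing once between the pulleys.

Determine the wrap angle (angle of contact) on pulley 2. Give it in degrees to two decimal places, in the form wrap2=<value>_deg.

wrap2=274.06_deg

crossed belt: β = asin((r1+r2)/C) = asin(30/41) = 47.0297°
wrap1 = wrap2 = π + 2β = 274.0594°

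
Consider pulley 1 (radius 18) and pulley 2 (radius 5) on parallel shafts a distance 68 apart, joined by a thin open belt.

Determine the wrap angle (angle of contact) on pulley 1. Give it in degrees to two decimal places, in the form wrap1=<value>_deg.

open belt: β = asin((r2−r1)/C) = asin(-13/68) = -11.0214°
wrap1 = π − 2β = 202.0429°
wrap2 = π + 2β = 157.9571°

wrap1=202.04_deg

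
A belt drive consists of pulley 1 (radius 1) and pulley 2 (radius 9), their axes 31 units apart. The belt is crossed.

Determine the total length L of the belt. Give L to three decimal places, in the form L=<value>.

crossed belt: β = asin((r1+r2)/C) = asin(10/31) = 18.8191°
wrap1 = wrap2 = π + 2β = 217.6381°
tangent length = C·cosβ = 29.3428
L = (r1+r2)·wrap + 2·C·cosβ = 10·3.7985 + 2·29.3428 = 96.6706

L=96.671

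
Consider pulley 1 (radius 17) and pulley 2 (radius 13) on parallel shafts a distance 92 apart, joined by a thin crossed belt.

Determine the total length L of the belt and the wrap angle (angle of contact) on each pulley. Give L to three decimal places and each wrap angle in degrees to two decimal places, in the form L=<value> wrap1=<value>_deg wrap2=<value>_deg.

L=288.120 wrap1=218.06_deg wrap2=218.06_deg

crossed belt: β = asin((r1+r2)/C) = asin(30/92) = 19.0314°
wrap1 = wrap2 = π + 2β = 218.0629°
tangent length = C·cosβ = 86.9713
L = (r1+r2)·wrap + 2·C·cosβ = 30·3.8059 + 2·86.9713 = 288.1200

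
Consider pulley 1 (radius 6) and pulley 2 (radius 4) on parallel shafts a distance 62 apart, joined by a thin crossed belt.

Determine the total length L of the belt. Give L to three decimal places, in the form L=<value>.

crossed belt: β = asin((r1+r2)/C) = asin(10/62) = 9.2818°
wrap1 = wrap2 = π + 2β = 198.5636°
tangent length = C·cosβ = 61.1882
L = (r1+r2)·wrap + 2·C·cosβ = 10·3.4656 + 2·61.1882 = 157.0324

L=157.032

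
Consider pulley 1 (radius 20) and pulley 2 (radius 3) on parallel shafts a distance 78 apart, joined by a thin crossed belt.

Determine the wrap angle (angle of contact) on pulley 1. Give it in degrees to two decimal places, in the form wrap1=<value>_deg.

wrap1=214.30_deg

crossed belt: β = asin((r1+r2)/C) = asin(23/78) = 17.1498°
wrap1 = wrap2 = π + 2β = 214.2997°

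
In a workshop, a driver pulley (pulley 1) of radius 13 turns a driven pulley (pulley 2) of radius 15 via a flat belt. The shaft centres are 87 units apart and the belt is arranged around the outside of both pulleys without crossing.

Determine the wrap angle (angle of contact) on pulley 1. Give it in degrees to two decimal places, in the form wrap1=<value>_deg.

open belt: β = asin((r2−r1)/C) = asin(2/87) = 1.3173°
wrap1 = π − 2β = 177.3655°
wrap2 = π + 2β = 182.6345°

wrap1=177.37_deg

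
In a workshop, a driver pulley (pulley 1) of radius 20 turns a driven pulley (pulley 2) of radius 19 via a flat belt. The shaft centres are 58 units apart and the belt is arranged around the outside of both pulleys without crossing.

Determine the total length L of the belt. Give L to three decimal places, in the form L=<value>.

open belt: β = asin((r2−r1)/C) = asin(-1/58) = -0.9879°
wrap1 = π − 2β = 181.9758°
wrap2 = π + 2β = 178.0242°
tangent length = C·cosβ = 57.9914
L = r1·wrap1 + r2·wrap2 + 2·C·cosβ = 20·3.1761 + 19·3.1071 + 2·57.9914 = 238.5394

L=238.539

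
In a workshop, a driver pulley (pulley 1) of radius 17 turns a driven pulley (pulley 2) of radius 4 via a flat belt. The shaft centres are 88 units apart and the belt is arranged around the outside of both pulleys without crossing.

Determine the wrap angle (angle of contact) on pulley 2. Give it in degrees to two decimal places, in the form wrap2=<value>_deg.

wrap2=163.01_deg

open belt: β = asin((r2−r1)/C) = asin(-13/88) = -8.4952°
wrap1 = π − 2β = 196.9905°
wrap2 = π + 2β = 163.0095°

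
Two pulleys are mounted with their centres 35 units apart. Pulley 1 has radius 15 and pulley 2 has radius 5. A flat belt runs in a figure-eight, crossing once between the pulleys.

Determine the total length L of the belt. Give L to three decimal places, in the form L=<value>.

crossed belt: β = asin((r1+r2)/C) = asin(20/35) = 34.8499°
wrap1 = wrap2 = π + 2β = 249.6998°
tangent length = C·cosβ = 28.7228
L = (r1+r2)·wrap + 2·C·cosβ = 20·4.3581 + 2·28.7228 = 144.6073

L=144.607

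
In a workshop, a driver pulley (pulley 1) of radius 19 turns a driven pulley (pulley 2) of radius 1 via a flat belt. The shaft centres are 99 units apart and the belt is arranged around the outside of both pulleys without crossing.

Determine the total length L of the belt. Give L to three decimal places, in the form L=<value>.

L=264.114

open belt: β = asin((r2−r1)/C) = asin(-18/99) = -10.4757°
wrap1 = π − 2β = 200.9514°
wrap2 = π + 2β = 159.0486°
tangent length = C·cosβ = 97.3499
L = r1·wrap1 + r2·wrap2 + 2·C·cosβ = 19·3.5073 + 1·2.7759 + 2·97.3499 = 264.1137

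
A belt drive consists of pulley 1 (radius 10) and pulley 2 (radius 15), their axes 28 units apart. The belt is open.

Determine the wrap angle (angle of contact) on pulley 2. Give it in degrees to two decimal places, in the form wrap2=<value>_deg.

wrap2=200.57_deg

open belt: β = asin((r2−r1)/C) = asin(5/28) = 10.2866°
wrap1 = π − 2β = 159.4269°
wrap2 = π + 2β = 200.5731°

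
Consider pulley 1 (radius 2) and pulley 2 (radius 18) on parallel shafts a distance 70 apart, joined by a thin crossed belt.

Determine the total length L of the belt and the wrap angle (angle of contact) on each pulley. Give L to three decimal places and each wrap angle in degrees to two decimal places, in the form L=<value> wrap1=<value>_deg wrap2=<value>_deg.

L=208.586 wrap1=213.20_deg wrap2=213.20_deg

crossed belt: β = asin((r1+r2)/C) = asin(20/70) = 16.6015°
wrap1 = wrap2 = π + 2β = 213.2031°
tangent length = C·cosβ = 67.0820
L = (r1+r2)·wrap + 2·C·cosβ = 20·3.7211 + 2·67.0820 = 208.5860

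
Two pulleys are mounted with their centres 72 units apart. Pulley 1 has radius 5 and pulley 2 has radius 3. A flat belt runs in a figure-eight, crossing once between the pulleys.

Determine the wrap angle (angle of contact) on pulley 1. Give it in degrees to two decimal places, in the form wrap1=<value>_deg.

wrap1=192.76_deg

crossed belt: β = asin((r1+r2)/C) = asin(8/72) = 6.3794°
wrap1 = wrap2 = π + 2β = 192.7587°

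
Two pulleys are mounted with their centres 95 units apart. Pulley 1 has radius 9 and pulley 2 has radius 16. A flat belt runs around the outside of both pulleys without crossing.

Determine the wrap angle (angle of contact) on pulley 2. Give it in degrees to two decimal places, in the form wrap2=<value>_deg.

wrap2=188.45_deg

open belt: β = asin((r2−r1)/C) = asin(7/95) = 4.2256°
wrap1 = π − 2β = 171.5488°
wrap2 = π + 2β = 188.4512°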